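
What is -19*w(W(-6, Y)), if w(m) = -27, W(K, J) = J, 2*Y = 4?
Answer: 513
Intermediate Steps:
Y = 2 (Y = (1/2)*4 = 2)
-19*w(W(-6, Y)) = -19*(-27) = 513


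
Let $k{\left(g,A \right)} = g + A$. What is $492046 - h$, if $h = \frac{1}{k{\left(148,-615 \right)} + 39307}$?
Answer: $\frac{19111066639}{38840} \approx 4.9205 \cdot 10^{5}$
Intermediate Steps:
$k{\left(g,A \right)} = A + g$
$h = \frac{1}{38840}$ ($h = \frac{1}{\left(-615 + 148\right) + 39307} = \frac{1}{-467 + 39307} = \frac{1}{38840} \approx 2.5747 \cdot 10^{-5}$)
$492046 - h = 492046 - \frac{1}{38840} = \frac{19111066639}{38840}$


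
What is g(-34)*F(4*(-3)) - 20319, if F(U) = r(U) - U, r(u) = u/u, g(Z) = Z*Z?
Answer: -5291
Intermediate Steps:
g(Z) = Z**2
r(u) = 1
F(U) = 1 - U
g(-34)*F(4*(-3)) - 20319 = (-34)**2*(1 - 4*(-3)) - 20319 = 1156*(1 - 1*(-12)) - 20319 = 1156*(1 + 12) - 20319 = 1156*13 - 20319 = 15028 - 20319 = -5291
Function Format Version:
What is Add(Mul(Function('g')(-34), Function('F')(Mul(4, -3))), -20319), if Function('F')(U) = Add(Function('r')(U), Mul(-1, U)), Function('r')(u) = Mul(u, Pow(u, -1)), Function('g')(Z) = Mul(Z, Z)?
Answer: -5291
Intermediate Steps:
Function('g')(Z) = Pow(Z, 2)
Function('r')(u) = 1
Function('F')(U) = Add(1, Mul(-1, U))
Add(Mul(Function('g')(-34), Function('F')(Mul(4, -3))), -20319) = Add(Mul(Pow(-34, 2), Add(1, Mul(-1, Mul(4, -3)))), -20319) = Add(Mul(1156, Add(1, Mul(-1, -12))), -20319) = Add(Mul(1156, Add(1, 12)), -20319) = Add(Mul(1156, 13), -20319) = Add(15028, -20319) = -5291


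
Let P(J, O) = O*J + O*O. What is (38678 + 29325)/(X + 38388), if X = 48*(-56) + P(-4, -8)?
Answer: 68003/35796 ≈ 1.8997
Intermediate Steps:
P(J, O) = O² + J*O (P(J, O) = J*O + O² = O² + J*O)
X = -2592 (X = 48*(-56) - 8*(-4 - 8) = -2688 - 8*(-12) = -2688 + 96 = -2592)
(38678 + 29325)/(X + 38388) = (38678 + 29325)/(-2592 + 38388) = 68003/35796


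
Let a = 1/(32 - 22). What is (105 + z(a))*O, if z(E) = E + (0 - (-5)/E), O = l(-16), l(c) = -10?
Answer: -1551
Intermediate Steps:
O = -10
a = ⅒ (a = 1/10 = ⅒ ≈ 0.10000)
z(E) = E + 5/E (z(E) = E + (0 + 5/E) = E + 5/E)
(105 + z(a))*O = (105 + (⅒ + 5/(⅒)))*(-10) = (105 + (⅒ + 5*10))*(-10) = (105 + (⅒ + 50))*(-10) = (105 + 501/10)*(-10) = (1551/10)*(-10) = -1551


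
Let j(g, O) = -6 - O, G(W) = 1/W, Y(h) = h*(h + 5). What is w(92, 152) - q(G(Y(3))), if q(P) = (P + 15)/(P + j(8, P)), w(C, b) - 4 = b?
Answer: 22825/144 ≈ 158.51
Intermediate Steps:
w(C, b) = 4 + b
Y(h) = h*(5 + h)
q(P) = -5/2 - P/6 (q(P) = (P + 15)/(P + (-6 - P)) = (15 + P)/(-6) = (15 + P)*(-1/6) = -5/2 - P/6)
w(92, 152) - q(G(Y(3))) = (4 + 152) - (-5/2 - 1/(3*(5 + 3))/6) = 156 - (-5/2 - 1/(6*(3*8))) = 156 - (-5/2 - 1/6/24) = 156 - (-5/2 - 1/6*1/24) = 156 - (-5/2 - 1/144) = 156 - 1*(-361/144) = 156 + 361/144 = 22825/144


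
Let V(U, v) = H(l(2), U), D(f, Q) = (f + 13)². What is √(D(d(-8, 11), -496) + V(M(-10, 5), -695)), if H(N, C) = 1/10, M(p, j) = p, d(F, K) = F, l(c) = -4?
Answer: √2510/10 ≈ 5.0100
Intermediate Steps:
D(f, Q) = (13 + f)²
H(N, C) = ⅒
V(U, v) = ⅒
√(D(d(-8, 11), -496) + V(M(-10, 5), -695)) = √((13 - 8)² + ⅒) = √(5² + ⅒) = √(25 + ⅒) = √(251/10) = √2510/10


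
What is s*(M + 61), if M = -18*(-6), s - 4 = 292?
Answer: 50024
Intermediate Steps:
s = 296 (s = 4 + 292 = 296)
M = 108
s*(M + 61) = 296*(108 + 61) = 296*169 = 50024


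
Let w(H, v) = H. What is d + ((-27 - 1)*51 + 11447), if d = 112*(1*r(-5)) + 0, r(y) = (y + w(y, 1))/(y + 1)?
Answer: 10299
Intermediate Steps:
r(y) = 2*y/(1 + y) (r(y) = (y + y)/(y + 1) = (2*y)/(1 + y) = 2*y/(1 + y))
d = 280 (d = 112*(1*(2*(-5)/(1 - 5))) + 0 = 112*(1*(2*(-5)/(-4))) + 0 = 112*(1*(2*(-5)*(-¼))) + 0 = 112*(1*(5/2)) + 0 = 112*(5/2) + 0 = 280 + 0 = 280)
d + ((-27 - 1)*51 + 11447) = 280 + ((-27 - 1)*51 + 11447) = 280 + (-28*51 + 11447) = 280 + (-1428 + 11447) = 280 + 10019 = 10299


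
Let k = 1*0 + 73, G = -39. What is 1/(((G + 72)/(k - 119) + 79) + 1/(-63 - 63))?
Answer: 1449/113420 ≈ 0.012776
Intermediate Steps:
k = 73 (k = 0 + 73 = 73)
1/(((G + 72)/(k - 119) + 79) + 1/(-63 - 63)) = 1/(((-39 + 72)/(73 - 119) + 79) + 1/(-63 - 63)) = 1/((33/(-46) + 79) + 1/(-126)) = 1/((33*(-1/46) + 79) - 1/126) = 1/((-33/46 + 79) - 1/126) = 1/(3601/46 - 1/126) = 1/(113420/1449) = 1449/113420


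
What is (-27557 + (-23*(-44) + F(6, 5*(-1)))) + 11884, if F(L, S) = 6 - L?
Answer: -14661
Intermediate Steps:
(-27557 + (-23*(-44) + F(6, 5*(-1)))) + 11884 = (-27557 + (-23*(-44) + (6 - 1*6))) + 11884 = (-27557 + (1012 + (6 - 6))) + 11884 = (-27557 + (1012 + 0)) + 11884 = (-27557 + 1012) + 11884 = -26545 + 11884 = -14661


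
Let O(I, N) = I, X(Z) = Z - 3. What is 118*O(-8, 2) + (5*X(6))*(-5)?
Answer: -1019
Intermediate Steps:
X(Z) = -3 + Z
118*O(-8, 2) + (5*X(6))*(-5) = 118*(-8) + (5*(-3 + 6))*(-5) = -944 + (5*3)*(-5) = -944 + 15*(-5) = -944 - 75 = -1019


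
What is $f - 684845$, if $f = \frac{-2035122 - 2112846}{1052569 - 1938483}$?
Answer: $- \frac{303354812681}{442957} \approx -6.8484 \cdot 10^{5}$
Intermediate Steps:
$f = \frac{2073984}{442957}$ ($f = - \frac{4147968}{-885914} = \left(-4147968\right) \left(- \frac{1}{885914}\right) = \frac{2073984}{442957} \approx 4.6821$)
$f - 684845 = \frac{2073984}{442957} - 684845 = - \frac{303354812681}{442957}$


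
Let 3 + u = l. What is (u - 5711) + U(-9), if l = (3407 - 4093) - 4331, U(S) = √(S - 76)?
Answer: -10731 + I*√85 ≈ -10731.0 + 9.2195*I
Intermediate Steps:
U(S) = √(-76 + S)
l = -5017 (l = -686 - 4331 = -5017)
u = -5020 (u = -3 - 5017 = -5020)
(u - 5711) + U(-9) = (-5020 - 5711) + √(-76 - 9) = -10731 + √(-85) = -10731 + I*√85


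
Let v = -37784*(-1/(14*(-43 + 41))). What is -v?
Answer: 9446/7 ≈ 1349.4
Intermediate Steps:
v = -9446/7 (v = -37784/((-14*(-2))) = -37784/28 = -37784*1/28 = -9446/7 ≈ -1349.4)
-v = -1*(-9446/7) = 9446/7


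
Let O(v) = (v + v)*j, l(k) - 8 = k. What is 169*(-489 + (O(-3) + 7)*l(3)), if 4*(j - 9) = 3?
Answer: -356759/2 ≈ -1.7838e+5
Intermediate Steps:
j = 39/4 (j = 9 + (1/4)*3 = 9 + 3/4 = 39/4 ≈ 9.7500)
l(k) = 8 + k
O(v) = 39*v/2 (O(v) = (v + v)*(39/4) = (2*v)*(39/4) = 39*v/2)
169*(-489 + (O(-3) + 7)*l(3)) = 169*(-489 + ((39/2)*(-3) + 7)*(8 + 3)) = 169*(-489 + (-117/2 + 7)*11) = 169*(-489 - 103/2*11) = 169*(-489 - 1133/2) = 169*(-2111/2) = -356759/2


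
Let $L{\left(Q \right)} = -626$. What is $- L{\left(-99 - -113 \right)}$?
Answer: $626$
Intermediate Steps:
$- L{\left(-99 - -113 \right)} = \left(-1\right) \left(-626\right) = 626$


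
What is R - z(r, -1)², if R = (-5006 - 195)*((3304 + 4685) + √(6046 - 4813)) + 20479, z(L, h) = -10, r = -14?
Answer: -41530410 - 15603*√137 ≈ -4.1713e+7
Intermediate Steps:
R = -41530310 - 15603*√137 (R = -5201*(7989 + √1233) + 20479 = -5201*(7989 + 3*√137) + 20479 = (-41550789 - 15603*√137) + 20479 = -41530310 - 15603*√137 ≈ -4.1713e+7)
R - z(r, -1)² = (-41530310 - 15603*√137) - 1*(-10)² = (-41530310 - 15603*√137) - 1*100 = (-41530310 - 15603*√137) - 100 = -41530410 - 15603*√137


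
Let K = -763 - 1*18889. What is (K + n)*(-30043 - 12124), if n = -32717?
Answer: 2208243623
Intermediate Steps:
K = -19652 (K = -763 - 18889 = -19652)
(K + n)*(-30043 - 12124) = (-19652 - 32717)*(-30043 - 12124) = -52369*(-42167) = 2208243623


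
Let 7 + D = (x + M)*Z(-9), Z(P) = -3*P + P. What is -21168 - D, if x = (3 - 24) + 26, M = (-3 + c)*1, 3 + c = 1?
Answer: -21161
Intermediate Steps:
c = -2 (c = -3 + 1 = -2)
Z(P) = -2*P
M = -5 (M = (-3 - 2)*1 = -5*1 = -5)
x = 5 (x = -21 + 26 = 5)
D = -7 (D = -7 + (5 - 5)*(-2*(-9)) = -7 + 0*18 = -7 + 0 = -7)
-21168 - D = -21168 - 1*(-7) = -21168 + 7 = -21161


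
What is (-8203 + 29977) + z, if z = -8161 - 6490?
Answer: 7123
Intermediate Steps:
z = -14651
(-8203 + 29977) + z = (-8203 + 29977) - 14651 = 21774 - 14651 = 7123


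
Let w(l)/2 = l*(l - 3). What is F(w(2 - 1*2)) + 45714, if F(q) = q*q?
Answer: 45714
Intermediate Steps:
w(l) = 2*l*(-3 + l) (w(l) = 2*(l*(l - 3)) = 2*(l*(-3 + l)) = 2*l*(-3 + l))
F(q) = q²
F(w(2 - 1*2)) + 45714 = (2*(2 - 1*2)*(-3 + (2 - 1*2)))² + 45714 = (2*(2 - 2)*(-3 + (2 - 2)))² + 45714 = (2*0*(-3 + 0))² + 45714 = (2*0*(-3))² + 45714 = 0² + 45714 = 0 + 45714 = 45714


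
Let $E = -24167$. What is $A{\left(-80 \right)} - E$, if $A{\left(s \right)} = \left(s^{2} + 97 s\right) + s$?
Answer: $22727$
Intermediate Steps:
$A{\left(s \right)} = s^{2} + 98 s$
$A{\left(-80 \right)} - E = - 80 \left(98 - 80\right) - -24167 = \left(-80\right) 18 + 24167 = -1440 + 24167 = 22727$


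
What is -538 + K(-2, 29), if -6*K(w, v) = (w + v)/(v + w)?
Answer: -3229/6 ≈ -538.17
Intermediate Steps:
K(w, v) = -⅙ (K(w, v) = -(w + v)/(6*(v + w)) = -(v + w)/(6*(v + w)) = -⅙*1 = -⅙)
-538 + K(-2, 29) = -538 - ⅙ = -3229/6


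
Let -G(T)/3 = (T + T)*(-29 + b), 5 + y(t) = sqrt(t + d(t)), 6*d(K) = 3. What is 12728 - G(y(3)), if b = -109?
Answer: 16868 - 414*sqrt(14) ≈ 15319.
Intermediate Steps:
d(K) = 1/2 (d(K) = (1/6)*3 = 1/2)
y(t) = -5 + sqrt(1/2 + t) (y(t) = -5 + sqrt(t + 1/2) = -5 + sqrt(1/2 + t))
G(T) = 828*T (G(T) = -3*(T + T)*(-29 - 109) = -3*2*T*(-138) = -(-828)*T = 828*T)
12728 - G(y(3)) = 12728 - 828*(-5 + sqrt(2 + 4*3)/2) = 12728 - 828*(-5 + sqrt(2 + 12)/2) = 12728 - 828*(-5 + sqrt(14)/2) = 12728 - (-4140 + 414*sqrt(14)) = 12728 + (4140 - 414*sqrt(14)) = 16868 - 414*sqrt(14)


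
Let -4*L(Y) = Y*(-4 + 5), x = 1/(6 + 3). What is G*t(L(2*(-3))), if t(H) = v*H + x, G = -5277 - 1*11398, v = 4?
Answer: -917125/9 ≈ -1.0190e+5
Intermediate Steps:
x = 1/9 ≈ 0.11111
G = -16675 (G = -5277 - 11398 = -16675)
L(Y) = -Y/4 (L(Y) = -Y*(-4 + 5)/4 = -Y/4)
t(H) = 1/9 + 4*H (t(H) = 4*H + 1/9 = 1/9 + 4*H)
G*t(L(2*(-3))) = -16675*(1/9 + 4*(-(-3)/2)) = -16675*(1/9 + 4*(-1/4*(-6))) = -16675*(1/9 + 4*(3/2)) = -16675*(1/9 + 6) = -16675*55/9 = -917125/9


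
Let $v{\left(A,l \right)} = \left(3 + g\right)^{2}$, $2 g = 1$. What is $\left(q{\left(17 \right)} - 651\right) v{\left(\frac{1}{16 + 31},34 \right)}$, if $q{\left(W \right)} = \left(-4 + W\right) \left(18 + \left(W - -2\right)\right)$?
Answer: $- \frac{4165}{2} \approx -2082.5$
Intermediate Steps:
$g = \frac{1}{2}$ ($g = \frac{1}{2} \cdot 1 = \frac{1}{2} \approx 0.5$)
$q{\left(W \right)} = \left(-4 + W\right) \left(20 + W\right)$ ($q{\left(W \right)} = \left(-4 + W\right) \left(18 + \left(W + 2\right)\right) = \left(-4 + W\right) \left(18 + \left(2 + W\right)\right) = \left(-4 + W\right) \left(20 + W\right)$)
$v{\left(A,l \right)} = \frac{49}{4}$ ($v{\left(A,l \right)} = \left(3 + \frac{1}{2}\right)^{2} = \left(\frac{7}{2}\right)^{2} = \frac{49}{4}$)
$\left(q{\left(17 \right)} - 651\right) v{\left(\frac{1}{16 + 31},34 \right)} = \left(\left(-80 + 17^{2} + 16 \cdot 17\right) - 651\right) \frac{49}{4} = \left(\left(-80 + 289 + 272\right) - 651\right) \frac{49}{4} = \left(481 - 651\right) \frac{49}{4} = \left(-170\right) \frac{49}{4} = - \frac{4165}{2}$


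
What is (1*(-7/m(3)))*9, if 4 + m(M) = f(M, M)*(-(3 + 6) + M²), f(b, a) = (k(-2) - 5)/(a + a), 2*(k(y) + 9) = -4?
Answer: 63/4 ≈ 15.750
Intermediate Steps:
k(y) = -11 (k(y) = -9 + (½)*(-4) = -9 - 2 = -11)
f(b, a) = -8/a (f(b, a) = (-11 - 5)/(a + a) = -16*1/(2*a) = -8/a)
m(M) = -4 - 8*(-9 + M²)/M (m(M) = -4 + (-8/M)*(-(3 + 6) + M²) = -4 + (-8/M)*(-1*9 + M²) = -4 + (-8/M)*(-9 + M²) = -4 - 8*(-9 + M²)/M)
(1*(-7/m(3)))*9 = (1*(-7/(-4 - 8*3 + 72/3)))*9 = (1*(-7/(-4 - 24 + 72*(⅓))))*9 = (1*(-7/(-4 - 24 + 24)))*9 = (1*(-7/(-4)))*9 = (1*(-7*(-¼)))*9 = (1*(7/4))*9 = (7/4)*9 = 63/4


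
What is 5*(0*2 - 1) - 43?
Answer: -48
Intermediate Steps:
5*(0*2 - 1) - 43 = 5*(0 - 1) - 43 = 5*(-1) - 43 = -5 - 43 = -48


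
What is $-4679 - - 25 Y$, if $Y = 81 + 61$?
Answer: $-1129$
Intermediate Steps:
$Y = 142$
$-4679 - - 25 Y = -4679 - \left(-25\right) 142 = -4679 - -3550 = -4679 + 3550 = -1129$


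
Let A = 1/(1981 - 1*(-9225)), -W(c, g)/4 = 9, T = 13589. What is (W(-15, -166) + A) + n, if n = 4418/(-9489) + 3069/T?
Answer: -52365186511681/1444969111326 ≈ -36.240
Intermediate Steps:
W(c, g) = -36 (W(c, g) = -4*9 = -36)
A = 1/11206 (A = 1/(1981 + 9225) = 1/11206 ≈ 8.9238e-5)
n = -30914461/128946021 (n = 4418/(-9489) + 3069/13589 = 4418*(-1/9489) + 3069*(1/13589) = -4418/9489 + 3069/13589 = -30914461/128946021 ≈ -0.23975)
(W(-15, -166) + A) + n = (-36 + 1/11206) - 30914461/128946021 = -403415/11206 - 30914461/128946021 = -52365186511681/1444969111326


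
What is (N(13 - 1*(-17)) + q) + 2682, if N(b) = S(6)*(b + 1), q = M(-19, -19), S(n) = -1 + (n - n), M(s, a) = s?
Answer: 2632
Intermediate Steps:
S(n) = -1 (S(n) = -1 + 0 = -1)
q = -19
N(b) = -1 - b (N(b) = -(b + 1) = -(1 + b) = -1 - b)
(N(13 - 1*(-17)) + q) + 2682 = ((-1 - (13 - 1*(-17))) - 19) + 2682 = ((-1 - (13 + 17)) - 19) + 2682 = ((-1 - 1*30) - 19) + 2682 = ((-1 - 30) - 19) + 2682 = (-31 - 19) + 2682 = -50 + 2682 = 2632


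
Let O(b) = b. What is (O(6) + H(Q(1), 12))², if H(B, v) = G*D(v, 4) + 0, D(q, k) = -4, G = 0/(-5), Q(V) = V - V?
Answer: 36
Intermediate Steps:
Q(V) = 0
G = 0 (G = 0*(-⅕) = 0)
H(B, v) = 0 (H(B, v) = 0*(-4) + 0 = 0 + 0 = 0)
(O(6) + H(Q(1), 12))² = (6 + 0)² = 6² = 36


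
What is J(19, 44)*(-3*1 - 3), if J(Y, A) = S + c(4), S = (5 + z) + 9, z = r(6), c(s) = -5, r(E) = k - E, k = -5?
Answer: 12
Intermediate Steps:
r(E) = -5 - E
z = -11 (z = -5 - 1*6 = -5 - 6 = -11)
S = 3 (S = (5 - 11) + 9 = -6 + 9 = 3)
J(Y, A) = -2 (J(Y, A) = 3 - 5 = -2)
J(19, 44)*(-3*1 - 3) = -2*(-3*1 - 3) = -2*(-3 - 3) = -2*(-6) = 12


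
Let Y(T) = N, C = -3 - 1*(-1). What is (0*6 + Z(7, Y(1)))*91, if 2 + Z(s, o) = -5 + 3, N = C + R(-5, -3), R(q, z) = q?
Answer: -364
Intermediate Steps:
C = -2 (C = -3 + 1 = -2)
N = -7 (N = -2 - 5 = -7)
Y(T) = -7
Z(s, o) = -4 (Z(s, o) = -2 + (-5 + 3) = -2 - 2 = -4)
(0*6 + Z(7, Y(1)))*91 = (0*6 - 4)*91 = (0 - 4)*91 = -4*91 = -364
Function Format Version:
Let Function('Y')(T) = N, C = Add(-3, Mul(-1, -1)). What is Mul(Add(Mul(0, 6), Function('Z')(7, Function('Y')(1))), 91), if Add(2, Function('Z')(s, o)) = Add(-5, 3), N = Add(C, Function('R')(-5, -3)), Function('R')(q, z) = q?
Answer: -364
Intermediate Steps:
C = -2 (C = Add(-3, 1) = -2)
N = -7 (N = Add(-2, -5) = -7)
Function('Y')(T) = -7
Function('Z')(s, o) = -4 (Function('Z')(s, o) = Add(-2, Add(-5, 3)) = Add(-2, -2) = -4)
Mul(Add(Mul(0, 6), Function('Z')(7, Function('Y')(1))), 91) = Mul(Add(Mul(0, 6), -4), 91) = Mul(Add(0, -4), 91) = Mul(-4, 91) = -364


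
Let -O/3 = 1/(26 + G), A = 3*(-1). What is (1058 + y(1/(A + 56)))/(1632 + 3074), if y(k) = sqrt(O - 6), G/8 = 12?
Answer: 529/2353 + 7*I*sqrt(1830)/574132 ≈ 0.22482 + 0.00052157*I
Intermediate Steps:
G = 96 (G = 8*12 = 96)
A = -3
O = -3/122 (O = -3/(26 + 96) = -3/122 ≈ -0.024590)
y(k) = 7*I*sqrt(1830)/122 (y(k) = sqrt(-3/122 - 6) = sqrt(-735/122) = 7*I*sqrt(1830)/122)
(1058 + y(1/(A + 56)))/(1632 + 3074) = (1058 + 7*I*sqrt(1830)/122)/(1632 + 3074) = (1058 + 7*I*sqrt(1830)/122)/4706 = (1058 + 7*I*sqrt(1830)/122)*(1/4706) = 529/2353 + 7*I*sqrt(1830)/574132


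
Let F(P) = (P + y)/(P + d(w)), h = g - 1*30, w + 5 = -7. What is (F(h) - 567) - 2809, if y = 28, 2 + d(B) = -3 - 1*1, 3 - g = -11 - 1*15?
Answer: -23659/7 ≈ -3379.9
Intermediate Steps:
g = 29 (g = 3 - (-11 - 1*15) = 3 - (-11 - 15) = 3 - 1*(-26) = 3 + 26 = 29)
w = -12 (w = -5 - 7 = -12)
d(B) = -6 (d(B) = -2 + (-3 - 1*1) = -2 + (-3 - 1) = -2 - 4 = -6)
h = -1 (h = 29 - 1*30 = 29 - 30 = -1)
F(P) = (28 + P)/(-6 + P) (F(P) = (P + 28)/(P - 6) = (28 + P)/(-6 + P))
(F(h) - 567) - 2809 = ((28 - 1)/(-6 - 1) - 567) - 2809 = (27/(-7) - 567) - 2809 = (-1/7*27 - 567) - 2809 = (-27/7 - 567) - 2809 = -3996/7 - 2809 = -23659/7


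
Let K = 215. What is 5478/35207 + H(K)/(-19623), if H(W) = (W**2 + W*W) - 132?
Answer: -101378872/22286031 ≈ -4.5490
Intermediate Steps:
H(W) = -132 + 2*W**2 (H(W) = (W**2 + W**2) - 132 = 2*W**2 - 132 = -132 + 2*W**2)
5478/35207 + H(K)/(-19623) = 5478/35207 + (-132 + 2*215**2)/(-19623) = 5478*(1/35207) + (-132 + 2*46225)*(-1/19623) = 5478/35207 + (-132 + 92450)*(-1/19623) = 5478/35207 + 92318*(-1/19623) = 5478/35207 - 2978/633 = -101378872/22286031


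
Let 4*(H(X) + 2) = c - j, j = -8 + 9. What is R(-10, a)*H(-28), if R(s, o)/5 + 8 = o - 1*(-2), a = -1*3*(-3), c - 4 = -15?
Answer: -75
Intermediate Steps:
c = -11 (c = 4 - 15 = -11)
a = 9 (a = -3*(-3) = 9)
R(s, o) = -30 + 5*o (R(s, o) = -40 + 5*(o - 1*(-2)) = -40 + 5*(o + 2) = -40 + 5*(2 + o) = -40 + (10 + 5*o) = -30 + 5*o)
j = 1
H(X) = -5 (H(X) = -2 + (-11 - 1*1)/4 = -2 + (-11 - 1)/4 = -2 + (¼)*(-12) = -2 - 3 = -5)
R(-10, a)*H(-28) = (-30 + 5*9)*(-5) = (-30 + 45)*(-5) = 15*(-5) = -75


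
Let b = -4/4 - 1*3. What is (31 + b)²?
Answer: 729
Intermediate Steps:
b = -4 (b = -4*¼ - 3 = -1 - 3 = -4)
(31 + b)² = (31 - 4)² = 27² = 729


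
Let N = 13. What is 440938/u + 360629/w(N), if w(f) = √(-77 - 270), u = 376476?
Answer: 220469/188238 - 360629*I*√347/347 ≈ 1.1712 - 19360.0*I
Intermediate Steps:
w(f) = I*√347 (w(f) = √(-347) = I*√347)
440938/u + 360629/w(N) = 440938/376476 + 360629/((I*√347)) = 440938*(1/376476) + 360629*(-I*√347/347) = 220469/188238 - 360629*I*√347/347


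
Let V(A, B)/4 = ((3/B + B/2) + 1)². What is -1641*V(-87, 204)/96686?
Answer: -80523911025/111769016 ≈ -720.45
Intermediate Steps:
V(A, B) = 4*(1 + B/2 + 3/B)² (V(A, B) = 4*((3/B + B/2) + 1)² = 4*((B/2 + 3/B) + 1)² = 4*(1 + B/2 + 3/B)²)
-1641*V(-87, 204)/96686 = -1641*(6 + 204² + 2*204)²/4023684576 = -1641*(6 + 41616 + 408)²/4023684576 = -1641/(96686/(((1/41616)*42030²))) = -1641/(96686/(((1/41616)*1766520900))) = -1641/(96686/(49070025/1156)) = -1641/(96686*(1156/49070025)) = -1641/111769016/49070025 = -1641*49070025/111769016 = -80523911025/111769016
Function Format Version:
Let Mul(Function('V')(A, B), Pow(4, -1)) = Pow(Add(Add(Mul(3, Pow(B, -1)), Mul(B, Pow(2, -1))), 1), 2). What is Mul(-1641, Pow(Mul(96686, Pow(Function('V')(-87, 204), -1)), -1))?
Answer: Rational(-80523911025, 111769016) ≈ -720.45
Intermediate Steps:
Function('V')(A, B) = Mul(4, Pow(Add(1, Mul(Rational(1, 2), B), Mul(3, Pow(B, -1))), 2)) (Function('V')(A, B) = Mul(4, Pow(Add(Add(Mul(3, Pow(B, -1)), Mul(B, Pow(2, -1))), 1), 2)) = Mul(4, Pow(Add(Add(Mul(3, Pow(B, -1)), Mul(B, Rational(1, 2))), 1), 2)) = Mul(4, Pow(Add(Add(Mul(3, Pow(B, -1)), Mul(Rational(1, 2), B)), 1), 2)) = Mul(4, Pow(Add(Add(Mul(Rational(1, 2), B), Mul(3, Pow(B, -1))), 1), 2)) = Mul(4, Pow(Add(1, Mul(Rational(1, 2), B), Mul(3, Pow(B, -1))), 2)))
Mul(-1641, Pow(Mul(96686, Pow(Function('V')(-87, 204), -1)), -1)) = Mul(-1641, Pow(Mul(96686, Pow(Mul(Pow(204, -2), Pow(Add(6, Pow(204, 2), Mul(2, 204)), 2)), -1)), -1)) = Mul(-1641, Pow(Mul(96686, Pow(Mul(Rational(1, 41616), Pow(Add(6, 41616, 408), 2)), -1)), -1)) = Mul(-1641, Pow(Mul(96686, Pow(Mul(Rational(1, 41616), Pow(42030, 2)), -1)), -1)) = Mul(-1641, Pow(Mul(96686, Pow(Mul(Rational(1, 41616), 1766520900), -1)), -1)) = Mul(-1641, Pow(Mul(96686, Pow(Rational(49070025, 1156), -1)), -1)) = Mul(-1641, Pow(Mul(96686, Rational(1156, 49070025)), -1)) = Mul(-1641, Pow(Rational(111769016, 49070025), -1)) = Mul(-1641, Rational(49070025, 111769016)) = Rational(-80523911025, 111769016)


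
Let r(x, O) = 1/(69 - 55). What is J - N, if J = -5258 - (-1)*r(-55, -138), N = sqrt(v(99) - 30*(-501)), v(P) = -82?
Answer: -73611/14 - 2*sqrt(3737) ≈ -5380.2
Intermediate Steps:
r(x, O) = 1/14
N = 2*sqrt(3737) (N = sqrt(-82 - 30*(-501)) = sqrt(-82 + 15030) = sqrt(14948) = 2*sqrt(3737) ≈ 122.26)
J = -73611/14 (J = -5258 - (-1)/14 = -5258 - 1*(-1/14) = -5258 + 1/14 = -73611/14 ≈ -5257.9)
J - N = -73611/14 - 2*sqrt(3737)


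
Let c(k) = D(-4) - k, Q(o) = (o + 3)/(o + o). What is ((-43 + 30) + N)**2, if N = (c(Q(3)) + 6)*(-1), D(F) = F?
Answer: 196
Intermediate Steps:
Q(o) = (3 + o)/(2*o) (Q(o) = (3 + o)/((2*o)) = (3 + o)*(1/(2*o)) = (3 + o)/(2*o))
c(k) = -4 - k
N = -1 (N = ((-4 - (3 + 3)/(2*3)) + 6)*(-1) = ((-4 - 6/(2*3)) + 6)*(-1) = ((-4 - 1*1) + 6)*(-1) = ((-4 - 1) + 6)*(-1) = (-5 + 6)*(-1) = 1*(-1) = -1)
((-43 + 30) + N)**2 = ((-43 + 30) - 1)**2 = (-13 - 1)**2 = (-14)**2 = 196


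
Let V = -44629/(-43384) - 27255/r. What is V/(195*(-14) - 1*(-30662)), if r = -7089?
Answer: 29388351/168440462432 ≈ 0.00017447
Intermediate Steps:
V = 29388351/6030376 (V = -44629/(-43384) - 27255/(-7089) = -44629*(-1/43384) - 27255*(-1/7089) = 44629/43384 + 9085/2363 = 29388351/6030376 ≈ 4.8734)
V/(195*(-14) - 1*(-30662)) = 29388351/(6030376*(195*(-14) - 1*(-30662))) = 29388351/(6030376*(-2730 + 30662)) = (29388351/6030376)/27932 = (29388351/6030376)*(1/27932) = 29388351/168440462432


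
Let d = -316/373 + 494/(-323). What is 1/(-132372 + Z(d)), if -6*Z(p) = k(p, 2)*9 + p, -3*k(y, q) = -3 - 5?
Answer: -19023/2518181113 ≈ -7.5543e-6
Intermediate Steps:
d = -15070/6341 (d = -316*1/373 + 494*(-1/323) = -316/373 - 26/17 = -15070/6341 ≈ -2.3766)
k(y, q) = 8/3 (k(y, q) = -(-3 - 5)/3 = -⅓*(-8) = 8/3)
Z(p) = -4 - p/6 (Z(p) = -((8/3)*9 + p)/6 = -(24 + p)/6 = -4 - p/6)
1/(-132372 + Z(d)) = 1/(-132372 + (-4 - ⅙*(-15070/6341))) = 1/(-132372 + (-4 + 7535/19023)) = 1/(-132372 - 68557/19023) = 1/(-2518181113/19023) = -19023/2518181113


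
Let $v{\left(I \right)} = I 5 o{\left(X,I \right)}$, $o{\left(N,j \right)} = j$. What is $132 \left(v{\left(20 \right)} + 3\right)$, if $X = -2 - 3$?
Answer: $264396$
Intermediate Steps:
$X = -5$ ($X = -2 - 3 = -5$)
$v{\left(I \right)} = 5 I^{2}$ ($v{\left(I \right)} = I 5 I = 5 I I = 5 I^{2}$)
$132 \left(v{\left(20 \right)} + 3\right) = 132 \left(5 \cdot 20^{2} + 3\right) = 132 \left(5 \cdot 400 + 3\right) = 132 \left(2000 + 3\right) = 132 \cdot 2003 = 264396$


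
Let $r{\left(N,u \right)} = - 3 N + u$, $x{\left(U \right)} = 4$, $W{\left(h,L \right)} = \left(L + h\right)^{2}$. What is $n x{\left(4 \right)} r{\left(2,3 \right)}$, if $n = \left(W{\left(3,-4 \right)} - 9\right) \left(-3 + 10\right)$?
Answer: $672$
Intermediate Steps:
$r{\left(N,u \right)} = u - 3 N$
$n = -56$ ($n = \left(\left(-4 + 3\right)^{2} - 9\right) \left(-3 + 10\right) = \left(\left(-1\right)^{2} - 9\right) 7 = \left(1 - 9\right) 7 = \left(-8\right) 7 = -56$)
$n x{\left(4 \right)} r{\left(2,3 \right)} = \left(-56\right) 4 \left(3 - 6\right) = - 224 \left(3 - 6\right) = \left(-224\right) \left(-3\right) = 672$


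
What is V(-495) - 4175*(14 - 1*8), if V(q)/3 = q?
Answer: -26535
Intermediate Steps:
V(q) = 3*q
V(-495) - 4175*(14 - 1*8) = 3*(-495) - 4175*(14 - 1*8) = -1485 - 4175*(14 - 8) = -1485 - 4175*6 = -1485 - 1*25050 = -1485 - 25050 = -26535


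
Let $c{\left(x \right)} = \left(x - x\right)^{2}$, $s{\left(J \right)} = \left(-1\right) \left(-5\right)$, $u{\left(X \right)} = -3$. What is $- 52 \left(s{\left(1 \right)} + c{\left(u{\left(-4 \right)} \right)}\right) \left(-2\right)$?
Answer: $520$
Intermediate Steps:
$s{\left(J \right)} = 5$
$c{\left(x \right)} = 0$ ($c{\left(x \right)} = 0^{2} = 0$)
$- 52 \left(s{\left(1 \right)} + c{\left(u{\left(-4 \right)} \right)}\right) \left(-2\right) = - 52 \left(5 + 0\right) \left(-2\right) = - 52 \cdot 5 \left(-2\right) = \left(-52\right) \left(-10\right) = 520$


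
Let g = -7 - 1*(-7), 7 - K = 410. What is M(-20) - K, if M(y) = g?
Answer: 403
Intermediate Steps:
K = -403 (K = 7 - 1*410 = 7 - 410 = -403)
g = 0 (g = -7 + 7 = 0)
M(y) = 0
M(-20) - K = 0 - 1*(-403) = 0 + 403 = 403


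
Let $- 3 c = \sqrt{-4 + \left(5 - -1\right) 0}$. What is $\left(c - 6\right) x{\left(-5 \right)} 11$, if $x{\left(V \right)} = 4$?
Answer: $-264 - \frac{88 i}{3} \approx -264.0 - 29.333 i$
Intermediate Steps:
$c = - \frac{2 i}{3}$ ($c = - \frac{\sqrt{-4 + \left(5 - -1\right) 0}}{3} = - \frac{\sqrt{-4 + \left(5 + 1\right) 0}}{3} = - \frac{\sqrt{-4 + 6 \cdot 0}}{3} = - \frac{\sqrt{-4 + 0}}{3} = - \frac{\sqrt{-4}}{3} = - \frac{2 i}{3} \approx - 0.66667 i$)
$\left(c - 6\right) x{\left(-5 \right)} 11 = \left(- \frac{2 i}{3} - 6\right) 4 \cdot 11 = \left(-6 - \frac{2 i}{3}\right) 4 \cdot 11 = \left(-24 - \frac{8 i}{3}\right) 11 = -264 - \frac{88 i}{3}$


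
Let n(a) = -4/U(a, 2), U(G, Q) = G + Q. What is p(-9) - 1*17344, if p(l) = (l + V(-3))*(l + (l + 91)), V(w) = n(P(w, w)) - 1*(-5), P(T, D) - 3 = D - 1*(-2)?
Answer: -17709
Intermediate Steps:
P(T, D) = 5 + D (P(T, D) = 3 + (D - 1*(-2)) = 3 + (D + 2) = 3 + (2 + D) = 5 + D)
n(a) = -4/(2 + a) (n(a) = -4/(a + 2) = -4/(2 + a))
V(w) = 5 - 4/(7 + w) (V(w) = -4/(2 + (5 + w)) - 1*(-5) = -4/(7 + w) + 5 = 5 - 4/(7 + w))
p(l) = (4 + l)*(91 + 2*l) (p(l) = (l + (31 + 5*(-3))/(7 - 3))*(l + (l + 91)) = (l + (31 - 15)/4)*(l + (91 + l)) = (l + (1/4)*16)*(91 + 2*l) = (l + 4)*(91 + 2*l) = (4 + l)*(91 + 2*l))
p(-9) - 1*17344 = (364 + 2*(-9)**2 + 99*(-9)) - 1*17344 = (364 + 2*81 - 891) - 17344 = (364 + 162 - 891) - 17344 = -365 - 17344 = -17709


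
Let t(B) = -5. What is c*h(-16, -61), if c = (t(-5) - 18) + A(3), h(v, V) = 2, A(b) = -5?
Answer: -56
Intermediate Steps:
c = -28 (c = (-5 - 18) - 5 = -23 - 5 = -28)
c*h(-16, -61) = -28*2 = -56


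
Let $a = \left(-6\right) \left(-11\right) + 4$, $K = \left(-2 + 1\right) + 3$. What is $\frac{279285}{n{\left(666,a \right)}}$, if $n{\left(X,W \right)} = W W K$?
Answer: $\frac{55857}{1960} \approx 28.498$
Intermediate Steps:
$K = 2$ ($K = -1 + 3 = 2$)
$a = 70$ ($a = 66 + 4 = 70$)
$n{\left(X,W \right)} = 2 W^{2}$ ($n{\left(X,W \right)} = W W 2 = W^{2} \cdot 2 = 2 W^{2}$)
$\frac{279285}{n{\left(666,a \right)}} = \frac{279285}{2 \cdot 70^{2}} = \frac{279285}{2 \cdot 4900} = \frac{279285}{9800} = 279285 \cdot \frac{1}{9800} = \frac{55857}{1960}$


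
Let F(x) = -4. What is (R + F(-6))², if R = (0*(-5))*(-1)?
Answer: 16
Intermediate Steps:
R = 0 (R = 0*(-1) = 0)
(R + F(-6))² = (0 - 4)² = (-4)² = 16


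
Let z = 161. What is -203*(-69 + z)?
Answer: -18676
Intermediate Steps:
-203*(-69 + z) = -203*(-69 + 161) = -203*92 = -18676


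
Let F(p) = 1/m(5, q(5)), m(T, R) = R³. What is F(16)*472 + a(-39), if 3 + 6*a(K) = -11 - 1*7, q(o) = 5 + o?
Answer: -757/250 ≈ -3.0280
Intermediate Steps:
a(K) = -7/2 (a(K) = -½ + (-11 - 1*7)/6 = -½ + (-11 - 7)/6 = -½ + (⅙)*(-18) = -½ - 3 = -7/2)
F(p) = 1/1000 (F(p) = 1/((5 + 5)³) = 1/(10³) = 1/1000)
F(16)*472 + a(-39) = (1/1000)*472 - 7/2 = 59/125 - 7/2 = -757/250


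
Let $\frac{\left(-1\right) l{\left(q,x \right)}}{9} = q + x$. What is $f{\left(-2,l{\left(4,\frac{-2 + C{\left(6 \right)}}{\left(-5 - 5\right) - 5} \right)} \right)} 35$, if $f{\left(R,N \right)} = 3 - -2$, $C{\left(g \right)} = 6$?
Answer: $175$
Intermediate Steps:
$l{\left(q,x \right)} = - 9 q - 9 x$ ($l{\left(q,x \right)} = - 9 \left(q + x\right) = - 9 q - 9 x$)
$f{\left(R,N \right)} = 5$ ($f{\left(R,N \right)} = 3 + 2 = 5$)
$f{\left(-2,l{\left(4,\frac{-2 + C{\left(6 \right)}}{\left(-5 - 5\right) - 5} \right)} \right)} 35 = 5 \cdot 35 = 175$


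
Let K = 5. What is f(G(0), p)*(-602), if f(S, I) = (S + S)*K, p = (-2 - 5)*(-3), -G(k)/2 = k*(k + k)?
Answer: 0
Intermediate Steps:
G(k) = -4*k² (G(k) = -2*k*(k + k) = -2*k*2*k = -4*k²)
p = 21 (p = -7*(-3) = 21)
f(S, I) = 10*S (f(S, I) = (S + S)*5 = (2*S)*5 = 10*S)
f(G(0), p)*(-602) = (10*(-4*0²))*(-602) = (10*(-4*0))*(-602) = (10*0)*(-602) = 0*(-602) = 0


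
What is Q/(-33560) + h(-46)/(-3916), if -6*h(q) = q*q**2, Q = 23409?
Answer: -477076753/98565720 ≈ -4.8402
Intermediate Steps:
h(q) = -q**3/6 (h(q) = -q*q**2/6 = -q**3/6)
Q/(-33560) + h(-46)/(-3916) = 23409/(-33560) - 1/6*(-46)**3/(-3916) = 23409*(-1/33560) - 1/6*(-97336)*(-1/3916) = -23409/33560 + (48668/3)*(-1/3916) = -23409/33560 - 12167/2937 = -477076753/98565720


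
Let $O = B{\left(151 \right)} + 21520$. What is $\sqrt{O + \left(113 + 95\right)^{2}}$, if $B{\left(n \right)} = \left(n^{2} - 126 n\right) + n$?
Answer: $\sqrt{68710} \approx 262.13$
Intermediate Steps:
$B{\left(n \right)} = n^{2} - 125 n$
$O = 25446$ ($O = 151 \left(-125 + 151\right) + 21520 = 151 \cdot 26 + 21520 = 3926 + 21520 = 25446$)
$\sqrt{O + \left(113 + 95\right)^{2}} = \sqrt{25446 + \left(113 + 95\right)^{2}} = \sqrt{25446 + 208^{2}} = \sqrt{25446 + 43264} = \sqrt{68710}$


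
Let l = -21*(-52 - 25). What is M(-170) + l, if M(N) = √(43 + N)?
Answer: 1617 + I*√127 ≈ 1617.0 + 11.269*I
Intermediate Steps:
l = 1617 (l = -21*(-77) = 1617)
M(-170) + l = √(43 - 170) + 1617 = √(-127) + 1617 = I*√127 + 1617 = 1617 + I*√127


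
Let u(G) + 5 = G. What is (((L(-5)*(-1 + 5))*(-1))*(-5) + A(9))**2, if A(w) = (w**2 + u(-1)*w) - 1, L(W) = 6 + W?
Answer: 2116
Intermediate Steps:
u(G) = -5 + G
A(w) = -1 + w**2 - 6*w (A(w) = (w**2 + (-5 - 1)*w) - 1 = (w**2 - 6*w) - 1 = -1 + w**2 - 6*w)
(((L(-5)*(-1 + 5))*(-1))*(-5) + A(9))**2 = ((((6 - 5)*(-1 + 5))*(-1))*(-5) + (-1 + 9**2 - 6*9))**2 = (((1*4)*(-1))*(-5) + (-1 + 81 - 54))**2 = ((4*(-1))*(-5) + 26)**2 = (-4*(-5) + 26)**2 = (20 + 26)**2 = 46**2 = 2116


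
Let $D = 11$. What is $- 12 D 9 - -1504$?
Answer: $316$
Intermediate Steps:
$- 12 D 9 - -1504 = \left(-12\right) 11 \cdot 9 - -1504 = \left(-132\right) 9 + 1504 = -1188 + 1504 = 316$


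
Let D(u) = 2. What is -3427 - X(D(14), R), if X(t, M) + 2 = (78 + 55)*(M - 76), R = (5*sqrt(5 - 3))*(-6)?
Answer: 6683 + 3990*sqrt(2) ≈ 12326.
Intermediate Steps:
R = -30*sqrt(2) (R = (5*sqrt(2))*(-6) = -30*sqrt(2) ≈ -42.426)
X(t, M) = -10110 + 133*M (X(t, M) = -2 + (78 + 55)*(M - 76) = -2 + 133*(-76 + M) = -2 + (-10108 + 133*M) = -10110 + 133*M)
-3427 - X(D(14), R) = -3427 - (-10110 + 133*(-30*sqrt(2))) = -3427 - (-10110 - 3990*sqrt(2)) = -3427 + (10110 + 3990*sqrt(2)) = 6683 + 3990*sqrt(2)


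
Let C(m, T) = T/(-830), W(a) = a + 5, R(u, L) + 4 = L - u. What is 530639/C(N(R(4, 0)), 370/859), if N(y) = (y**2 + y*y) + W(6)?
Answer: -37832968783/37 ≈ -1.0225e+9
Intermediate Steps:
R(u, L) = -4 + L - u (R(u, L) = -4 + (L - u) = -4 + L - u)
W(a) = 5 + a
N(y) = 11 + 2*y**2 (N(y) = (y**2 + y*y) + (5 + 6) = (y**2 + y**2) + 11 = 2*y**2 + 11 = 11 + 2*y**2)
C(m, T) = -T/830 (C(m, T) = T*(-1/830) = -T/830)
530639/C(N(R(4, 0)), 370/859) = 530639/((-37/(83*859))) = 530639/((-1/830*370/859)) = 530639/(-37/71297) = 530639*(-71297/37) = -37832968783/37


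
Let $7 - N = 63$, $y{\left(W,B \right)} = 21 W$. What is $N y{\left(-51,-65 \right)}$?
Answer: $59976$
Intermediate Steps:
$N = -56$ ($N = 7 - 63 = -56$)
$N y{\left(-51,-65 \right)} = - 56 \cdot 21 \left(-51\right) = \left(-56\right) \left(-1071\right) = 59976$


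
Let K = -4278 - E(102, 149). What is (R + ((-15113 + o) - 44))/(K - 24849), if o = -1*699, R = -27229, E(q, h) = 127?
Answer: 43085/29254 ≈ 1.4728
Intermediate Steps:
K = -4405 (K = -4278 - 1*127 = -4278 - 127 = -4405)
o = -699
(R + ((-15113 + o) - 44))/(K - 24849) = (-27229 + ((-15113 - 699) - 44))/(-4405 - 24849) = (-27229 + (-15812 - 44))/(-29254) = (-27229 - 15856)*(-1/29254) = -43085*(-1/29254) = 43085/29254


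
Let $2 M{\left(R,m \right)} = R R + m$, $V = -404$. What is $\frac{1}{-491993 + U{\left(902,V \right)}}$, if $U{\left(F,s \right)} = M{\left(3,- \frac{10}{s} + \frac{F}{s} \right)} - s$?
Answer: $- \frac{101}{49650146} \approx -2.0342 \cdot 10^{-6}$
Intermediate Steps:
$M{\left(R,m \right)} = \frac{m}{2} + \frac{R^{2}}{2}$ ($M{\left(R,m \right)} = \frac{R R + m}{2} = \frac{R^{2} + m}{2} = \frac{m + R^{2}}{2} = \frac{m}{2} + \frac{R^{2}}{2}$)
$U{\left(F,s \right)} = \frac{9}{2} - s - \frac{5}{s} + \frac{F}{2 s}$ ($U{\left(F,s \right)} = \left(\frac{- \frac{10}{s} + \frac{F}{s}}{2} + \frac{3^{2}}{2}\right) - s = \left(\left(- \frac{5}{s} + \frac{F}{2 s}\right) + \frac{1}{2} \cdot 9\right) - s = \left(\left(- \frac{5}{s} + \frac{F}{2 s}\right) + \frac{9}{2}\right) - s = \left(\frac{9}{2} - \frac{5}{s} + \frac{F}{2 s}\right) - s = \frac{9}{2} - s - \frac{5}{s} + \frac{F}{2 s}$)
$\frac{1}{-491993 + U{\left(902,V \right)}} = \frac{1}{-491993 + \frac{-10 + 902 - 404 \left(9 - -808\right)}{2 \left(-404\right)}} = \frac{1}{-491993 + \frac{1}{2} \left(- \frac{1}{404}\right) \left(-10 + 902 - 404 \left(9 + 808\right)\right)} = \frac{1}{-491993 + \frac{1}{2} \left(- \frac{1}{404}\right) \left(-10 + 902 - 330068\right)} = \frac{1}{-491993 + \frac{1}{2} \left(- \frac{1}{404}\right) \left(-329176\right)} = \frac{1}{-491993 + \frac{41147}{101}} = \frac{1}{- \frac{49650146}{101}} = - \frac{101}{49650146}$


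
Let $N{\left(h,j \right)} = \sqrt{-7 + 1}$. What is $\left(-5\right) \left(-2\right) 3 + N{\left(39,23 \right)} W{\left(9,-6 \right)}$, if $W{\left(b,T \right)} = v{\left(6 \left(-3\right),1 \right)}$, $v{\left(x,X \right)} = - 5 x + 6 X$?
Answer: $30 + 96 i \sqrt{6} \approx 30.0 + 235.15 i$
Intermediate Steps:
$N{\left(h,j \right)} = i \sqrt{6}$ ($N{\left(h,j \right)} = \sqrt{-6} = i \sqrt{6}$)
$W{\left(b,T \right)} = 96$ ($W{\left(b,T \right)} = - 5 \cdot 6 \left(-3\right) + 6 \cdot 1 = \left(-5\right) \left(-18\right) + 6 = 90 + 6 = 96$)
$\left(-5\right) \left(-2\right) 3 + N{\left(39,23 \right)} W{\left(9,-6 \right)} = \left(-5\right) \left(-2\right) 3 + i \sqrt{6} \cdot 96 = 10 \cdot 3 + 96 i \sqrt{6} = 30 + 96 i \sqrt{6}$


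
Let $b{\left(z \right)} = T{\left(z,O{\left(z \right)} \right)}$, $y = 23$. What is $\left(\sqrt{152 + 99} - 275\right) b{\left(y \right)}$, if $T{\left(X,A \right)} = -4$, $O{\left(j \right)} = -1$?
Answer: $1100 - 4 \sqrt{251} \approx 1036.6$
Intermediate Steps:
$b{\left(z \right)} = -4$
$\left(\sqrt{152 + 99} - 275\right) b{\left(y \right)} = \left(\sqrt{152 + 99} - 275\right) \left(-4\right) = \left(\sqrt{251} - 275\right) \left(-4\right) = \left(-275 + \sqrt{251}\right) \left(-4\right) = 1100 - 4 \sqrt{251}$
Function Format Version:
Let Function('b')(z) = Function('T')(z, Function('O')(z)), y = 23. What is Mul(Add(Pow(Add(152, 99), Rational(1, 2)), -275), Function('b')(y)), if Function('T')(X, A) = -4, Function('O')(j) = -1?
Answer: Add(1100, Mul(-4, Pow(251, Rational(1, 2)))) ≈ 1036.6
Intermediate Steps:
Function('b')(z) = -4
Mul(Add(Pow(Add(152, 99), Rational(1, 2)), -275), Function('b')(y)) = Mul(Add(Pow(Add(152, 99), Rational(1, 2)), -275), -4) = Mul(Add(Pow(251, Rational(1, 2)), -275), -4) = Mul(Add(-275, Pow(251, Rational(1, 2))), -4) = Add(1100, Mul(-4, Pow(251, Rational(1, 2))))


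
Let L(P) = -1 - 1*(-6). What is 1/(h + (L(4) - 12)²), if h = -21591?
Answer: -1/21542 ≈ -4.6421e-5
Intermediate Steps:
L(P) = 5 (L(P) = -1 + 6 = 5)
1/(h + (L(4) - 12)²) = 1/(-21591 + (5 - 12)²) = 1/(-21591 + (-7)²) = 1/(-21591 + 49) = 1/(-21542) = -1/21542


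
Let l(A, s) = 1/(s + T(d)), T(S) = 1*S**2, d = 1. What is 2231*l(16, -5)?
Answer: -2231/4 ≈ -557.75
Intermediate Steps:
T(S) = S**2
l(A, s) = 1/(1 + s) (l(A, s) = 1/(s + 1**2) = 1/(s + 1) = 1/(1 + s))
2231*l(16, -5) = 2231/(1 - 5) = 2231/(-4) = 2231*(-1/4) = -2231/4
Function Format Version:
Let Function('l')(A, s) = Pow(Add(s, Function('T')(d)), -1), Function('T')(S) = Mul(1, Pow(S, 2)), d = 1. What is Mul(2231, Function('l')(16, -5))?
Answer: Rational(-2231, 4) ≈ -557.75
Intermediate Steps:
Function('T')(S) = Pow(S, 2)
Function('l')(A, s) = Pow(Add(1, s), -1) (Function('l')(A, s) = Pow(Add(s, Pow(1, 2)), -1) = Pow(Add(s, 1), -1) = Pow(Add(1, s), -1))
Mul(2231, Function('l')(16, -5)) = Mul(2231, Pow(Add(1, -5), -1)) = Mul(2231, Pow(-4, -1)) = Mul(2231, Rational(-1, 4)) = Rational(-2231, 4)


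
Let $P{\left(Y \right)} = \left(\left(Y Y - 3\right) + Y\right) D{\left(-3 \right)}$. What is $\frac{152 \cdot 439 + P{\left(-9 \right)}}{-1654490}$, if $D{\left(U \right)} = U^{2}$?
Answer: $- \frac{67349}{1654490} \approx -0.040707$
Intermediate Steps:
$P{\left(Y \right)} = -27 + 9 Y + 9 Y^{2}$ ($P{\left(Y \right)} = \left(\left(Y Y - 3\right) + Y\right) \left(-3\right)^{2} = \left(\left(Y^{2} - 3\right) + Y\right) 9 = \left(\left(-3 + Y^{2}\right) + Y\right) 9 = \left(-3 + Y + Y^{2}\right) 9 = -27 + 9 Y + 9 Y^{2}$)
$\frac{152 \cdot 439 + P{\left(-9 \right)}}{-1654490} = \frac{152 \cdot 439 + \left(-27 + 9 \left(-9\right) + 9 \left(-9\right)^{2}\right)}{-1654490} = \left(66728 - -621\right) \left(- \frac{1}{1654490}\right) = \left(66728 + 621\right) \left(- \frac{1}{1654490}\right) = 67349 \left(- \frac{1}{1654490}\right) = - \frac{67349}{1654490}$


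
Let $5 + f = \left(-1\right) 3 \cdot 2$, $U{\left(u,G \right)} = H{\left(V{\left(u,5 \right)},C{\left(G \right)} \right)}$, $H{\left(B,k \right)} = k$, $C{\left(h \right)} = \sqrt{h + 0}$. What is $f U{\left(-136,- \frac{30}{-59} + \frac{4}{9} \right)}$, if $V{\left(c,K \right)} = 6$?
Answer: $- \frac{11 \sqrt{29854}}{177} \approx -10.738$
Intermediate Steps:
$C{\left(h \right)} = \sqrt{h}$
$U{\left(u,G \right)} = \sqrt{G}$
$f = -11$ ($f = -5 + \left(-1\right) 3 \cdot 2 = -5 - 6 = -11$)
$f U{\left(-136,- \frac{30}{-59} + \frac{4}{9} \right)} = - 11 \sqrt{- \frac{30}{-59} + \frac{4}{9}} = - 11 \sqrt{\left(-30\right) \left(- \frac{1}{59}\right) + 4 \cdot \frac{1}{9}} = - 11 \sqrt{\frac{30}{59} + \frac{4}{9}} = - 11 \sqrt{\frac{506}{531}} = - 11 \frac{\sqrt{29854}}{177} = - \frac{11 \sqrt{29854}}{177}$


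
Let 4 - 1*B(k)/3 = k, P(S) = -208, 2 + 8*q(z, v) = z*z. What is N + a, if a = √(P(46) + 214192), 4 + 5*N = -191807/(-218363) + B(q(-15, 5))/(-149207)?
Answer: -813524522121/1303251525640 + 12*√1486 ≈ 461.96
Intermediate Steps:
q(z, v) = -¼ + z²/8 (q(z, v) = -¼ + (z*z)/8 = -¼ + z²/8)
B(k) = 12 - 3*k
N = -813524522121/1303251525640 (N = -⅘ + (-191807/(-218363) + (12 - 3*(-¼ + (⅛)*(-15)²))/(-149207))/5 = -⅘ + (-191807*(-1/218363) + (12 - 3*(-¼ + (⅛)*225))*(-1/149207))/5 = -⅘ + (191807/218363 + (12 - 3*(-¼ + 225/8))*(-1/149207))/5 = -⅘ + (191807/218363 + (12 - 3*223/8)*(-1/149207))/5 = -⅘ + (191807/218363 + (12 - 669/8)*(-1/149207))/5 = -⅘ + (191807/218363 - 573/8*(-1/149207))/5 = -⅘ + (191807/218363 + 573/1193656)/5 = -⅘ + (⅕)*(229076698391/260650305128) = -⅘ + 229076698391/1303251525640 = -813524522121/1303251525640 ≈ -0.62423)
a = 12*√1486 (a = √(-208 + 214192) = √213984 = 12*√1486 ≈ 462.58)
N + a = -813524522121/1303251525640 + 12*√1486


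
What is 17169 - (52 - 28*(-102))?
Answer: 14261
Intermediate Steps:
17169 - (52 - 28*(-102)) = 17169 - (52 + 2856) = 17169 - 1*2908 = 17169 - 2908 = 14261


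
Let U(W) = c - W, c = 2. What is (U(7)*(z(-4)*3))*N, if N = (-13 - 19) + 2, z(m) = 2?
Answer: 900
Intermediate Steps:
U(W) = 2 - W
N = -30 (N = -32 + 2 = -30)
(U(7)*(z(-4)*3))*N = ((2 - 1*7)*(2*3))*(-30) = ((2 - 7)*6)*(-30) = -5*6*(-30) = -30*(-30) = 900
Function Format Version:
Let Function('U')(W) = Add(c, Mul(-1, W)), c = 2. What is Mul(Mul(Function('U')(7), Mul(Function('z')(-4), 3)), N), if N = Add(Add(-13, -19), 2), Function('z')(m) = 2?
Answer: 900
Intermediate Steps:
Function('U')(W) = Add(2, Mul(-1, W))
N = -30 (N = Add(-32, 2) = -30)
Mul(Mul(Function('U')(7), Mul(Function('z')(-4), 3)), N) = Mul(Mul(Add(2, Mul(-1, 7)), Mul(2, 3)), -30) = Mul(Mul(Add(2, -7), 6), -30) = Mul(Mul(-5, 6), -30) = Mul(-30, -30) = 900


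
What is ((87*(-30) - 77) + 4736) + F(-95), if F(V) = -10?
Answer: 2039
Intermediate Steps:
((87*(-30) - 77) + 4736) + F(-95) = ((87*(-30) - 77) + 4736) - 10 = ((-2610 - 77) + 4736) - 10 = (-2687 + 4736) - 10 = 2049 - 10 = 2039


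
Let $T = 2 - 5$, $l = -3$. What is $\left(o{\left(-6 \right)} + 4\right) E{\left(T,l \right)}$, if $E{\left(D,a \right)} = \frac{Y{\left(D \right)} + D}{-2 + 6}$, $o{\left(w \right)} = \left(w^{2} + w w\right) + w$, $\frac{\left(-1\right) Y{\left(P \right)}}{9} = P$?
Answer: $420$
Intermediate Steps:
$Y{\left(P \right)} = - 9 P$
$o{\left(w \right)} = w + 2 w^{2}$ ($o{\left(w \right)} = \left(w^{2} + w^{2}\right) + w = 2 w^{2} + w = w + 2 w^{2}$)
$T = -3$ ($T = 2 - 5 = -3$)
$E{\left(D,a \right)} = - 2 D$ ($E{\left(D,a \right)} = \frac{- 9 D + D}{-2 + 6} = \frac{\left(-8\right) D}{4} = - 8 D \frac{1}{4} = - 2 D$)
$\left(o{\left(-6 \right)} + 4\right) E{\left(T,l \right)} = \left(- 6 \left(1 + 2 \left(-6\right)\right) + 4\right) \left(\left(-2\right) \left(-3\right)\right) = \left(- 6 \left(1 - 12\right) + 4\right) 6 = \left(\left(-6\right) \left(-11\right) + 4\right) 6 = \left(66 + 4\right) 6 = 70 \cdot 6 = 420$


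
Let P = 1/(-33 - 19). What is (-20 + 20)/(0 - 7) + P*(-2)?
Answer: 1/26 ≈ 0.038462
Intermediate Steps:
P = -1/52 (P = 1/(-52) = -1/52 ≈ -0.019231)
(-20 + 20)/(0 - 7) + P*(-2) = (-20 + 20)/(0 - 7) - 1/52*(-2) = 0/(-7) + 1/26 = 0*(-⅐) + 1/26 = 0 + 1/26 = 1/26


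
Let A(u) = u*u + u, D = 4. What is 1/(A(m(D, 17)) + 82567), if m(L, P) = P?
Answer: 1/82873 ≈ 1.2067e-5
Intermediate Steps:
A(u) = u + u**2 (A(u) = u**2 + u = u + u**2)
1/(A(m(D, 17)) + 82567) = 1/(17*(1 + 17) + 82567) = 1/(17*18 + 82567) = 1/(306 + 82567) = 1/82873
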